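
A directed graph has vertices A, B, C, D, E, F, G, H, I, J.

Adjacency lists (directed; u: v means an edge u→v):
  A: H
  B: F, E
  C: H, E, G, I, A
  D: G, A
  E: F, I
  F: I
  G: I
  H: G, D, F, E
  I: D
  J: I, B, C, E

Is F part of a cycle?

Yes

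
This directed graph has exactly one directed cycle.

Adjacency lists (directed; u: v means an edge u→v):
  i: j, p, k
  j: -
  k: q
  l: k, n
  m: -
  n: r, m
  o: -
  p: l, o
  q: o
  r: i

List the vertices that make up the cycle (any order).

i, l, n, p, r

DFS with gray/black marking from i:
i gray
  j gray
  j black
  p gray
    l gray
      k gray
        q gray
          o gray
          o black
        q black
      k black
      n gray
        r gray
          r→i: i is gray → back edge
Back edge closes the cycle i → p → l → n → r → i; its vertices are {i, l, n, p, r}.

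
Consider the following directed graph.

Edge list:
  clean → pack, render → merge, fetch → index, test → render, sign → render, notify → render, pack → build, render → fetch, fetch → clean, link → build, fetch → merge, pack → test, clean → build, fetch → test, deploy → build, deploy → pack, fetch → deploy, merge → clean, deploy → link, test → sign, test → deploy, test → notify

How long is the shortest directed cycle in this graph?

For each vertex v, BFS finds the shortest path from v back to v.
The shortest such closed walk is fetch → test → render → fetch, length 3.

3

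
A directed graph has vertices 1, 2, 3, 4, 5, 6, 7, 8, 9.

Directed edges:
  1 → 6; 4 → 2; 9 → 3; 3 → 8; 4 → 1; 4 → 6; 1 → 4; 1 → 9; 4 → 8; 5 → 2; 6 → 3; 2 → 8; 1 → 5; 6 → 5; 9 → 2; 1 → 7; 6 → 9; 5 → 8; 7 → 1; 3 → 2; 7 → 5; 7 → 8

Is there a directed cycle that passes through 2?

2 lies on a cycle iff there is a path from 2 back to itself.
Exploring from 2, it never reaches itself; equivalently, its strongly connected component is a singleton.

No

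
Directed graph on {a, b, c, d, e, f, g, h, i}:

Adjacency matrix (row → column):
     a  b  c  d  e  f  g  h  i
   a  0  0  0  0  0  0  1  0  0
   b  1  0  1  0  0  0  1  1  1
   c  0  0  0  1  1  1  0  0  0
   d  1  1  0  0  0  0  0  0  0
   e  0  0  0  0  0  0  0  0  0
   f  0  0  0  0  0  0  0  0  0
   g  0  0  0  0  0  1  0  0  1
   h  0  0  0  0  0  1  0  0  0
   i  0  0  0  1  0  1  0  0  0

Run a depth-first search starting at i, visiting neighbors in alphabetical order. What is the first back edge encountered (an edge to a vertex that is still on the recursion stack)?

DFS from i (visiting neighbors in alphabetical order); mark gray on enter, black on exit:
i gray
  d gray
    a gray
      g gray
        f gray
        f black
        g→i: i is gray → back edge
First back edge: g → i.

g→i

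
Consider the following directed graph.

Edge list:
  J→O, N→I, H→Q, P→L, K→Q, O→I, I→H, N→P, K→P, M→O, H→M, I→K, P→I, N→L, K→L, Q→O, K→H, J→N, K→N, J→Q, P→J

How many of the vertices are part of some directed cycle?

A vertex is on a directed cycle iff it belongs to a strongly connected component of size ≥ 2 (or has a self-loop).
The vertices on cycles are {H, I, J, K, M, N, O, P, Q} — 9 in total.

9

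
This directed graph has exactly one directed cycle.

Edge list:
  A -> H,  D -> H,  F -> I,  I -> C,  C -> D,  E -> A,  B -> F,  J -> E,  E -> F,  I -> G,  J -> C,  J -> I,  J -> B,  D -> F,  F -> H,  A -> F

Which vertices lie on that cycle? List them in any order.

DFS with gray/black marking from I:
I gray
  G gray
  G black
  C gray
    D gray
      F gray
        F→I: I is gray → back edge
Back edge closes the cycle I → C → D → F → I; its vertices are {C, D, F, I}.

C, D, F, I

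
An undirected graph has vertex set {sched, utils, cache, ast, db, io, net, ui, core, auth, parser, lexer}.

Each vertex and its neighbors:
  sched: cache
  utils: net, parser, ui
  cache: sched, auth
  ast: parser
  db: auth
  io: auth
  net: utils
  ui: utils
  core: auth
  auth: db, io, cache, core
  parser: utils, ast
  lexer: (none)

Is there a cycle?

DFS, tracking each vertex's parent; an edge to a visited non-parent vertex closes a cycle.
Start from ui:
visit ui (parent –)
  visit utils (parent ui)
    visit net (parent utils)
      net–utils: parent, skip
    visit parser (parent utils)
      parser–utils: parent, skip
      visit ast (parent parser)
        ast–parser: parent, skip
    utils–ui: parent, skip
visit sched (parent –)
  visit cache (parent sched)
    cache–sched: parent, skip
    visit auth (parent cache)
      visit db (parent auth)
        db–auth: parent, skip
      visit io (parent auth)
        io–auth: parent, skip
      auth–cache: parent, skip
      visit core (parent auth)
        core–auth: parent, skip
visit lexer (parent –)
No non-parent visited neighbor found — the graph is a forest.

No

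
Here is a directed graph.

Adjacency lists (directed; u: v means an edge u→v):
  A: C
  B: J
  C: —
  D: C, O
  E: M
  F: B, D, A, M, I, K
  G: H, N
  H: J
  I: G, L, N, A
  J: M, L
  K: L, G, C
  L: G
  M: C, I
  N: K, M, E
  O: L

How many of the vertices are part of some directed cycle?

9

A vertex is on a directed cycle iff it belongs to a strongly connected component of size ≥ 2 (or has a self-loop).
The vertices on cycles are {E, G, H, I, J, K, L, M, N} — 9 in total.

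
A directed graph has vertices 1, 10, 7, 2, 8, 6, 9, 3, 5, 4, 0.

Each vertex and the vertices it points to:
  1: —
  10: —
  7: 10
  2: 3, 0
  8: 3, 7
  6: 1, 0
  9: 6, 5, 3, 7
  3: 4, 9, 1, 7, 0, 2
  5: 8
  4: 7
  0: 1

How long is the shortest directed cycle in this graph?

For each vertex v, BFS finds the shortest path from v back to v.
The shortest such closed walk is 9 → 3 → 9, length 2.

2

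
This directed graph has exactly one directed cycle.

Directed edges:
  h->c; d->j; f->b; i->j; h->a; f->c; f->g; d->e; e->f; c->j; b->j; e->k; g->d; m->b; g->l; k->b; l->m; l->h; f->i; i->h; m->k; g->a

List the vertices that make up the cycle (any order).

DFS with gray/black marking from e:
e gray
  f gray
    c gray
      j gray
      j black
    c black
    b gray
      b→j: j black — skip
    b black
    i gray
      i→j: j black — skip
      h gray
        a gray
        a black
        h→c: c black — skip
      h black
    i black
    g gray
      g→a: a black — skip
      l gray
        m gray
          k gray
            k→b: b black — skip
          k black
          m→b: b black — skip
        m black
        l→h: h black — skip
      l black
      d gray
        d→j: j black — skip
        d→e: e is gray → back edge
Back edge closes the cycle e → f → g → d → e; its vertices are {d, e, f, g}.

d, e, f, g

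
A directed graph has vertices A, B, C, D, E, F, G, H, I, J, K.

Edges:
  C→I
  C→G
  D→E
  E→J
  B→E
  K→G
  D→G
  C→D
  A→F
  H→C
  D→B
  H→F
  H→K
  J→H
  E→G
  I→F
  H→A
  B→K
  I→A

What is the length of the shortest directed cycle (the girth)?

5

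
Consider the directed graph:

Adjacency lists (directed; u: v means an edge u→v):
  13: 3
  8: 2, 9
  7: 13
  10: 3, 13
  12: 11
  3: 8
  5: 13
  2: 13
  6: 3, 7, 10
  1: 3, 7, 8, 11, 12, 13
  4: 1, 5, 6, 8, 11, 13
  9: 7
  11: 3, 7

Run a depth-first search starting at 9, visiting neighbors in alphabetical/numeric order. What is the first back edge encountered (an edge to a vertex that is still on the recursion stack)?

2→13

DFS from 9 (visiting neighbors in alphabetical/numeric order); mark gray on enter, black on exit:
9 gray
  7 gray
    13 gray
      3 gray
        8 gray
          2 gray
            2→13: 13 is gray → back edge
First back edge: 2 → 13.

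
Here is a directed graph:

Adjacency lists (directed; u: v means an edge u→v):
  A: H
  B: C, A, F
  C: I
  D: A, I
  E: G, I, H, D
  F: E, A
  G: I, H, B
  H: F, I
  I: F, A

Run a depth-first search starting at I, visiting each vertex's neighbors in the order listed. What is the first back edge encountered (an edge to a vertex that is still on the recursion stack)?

G->I

DFS from I (visiting each vertex's neighbors in the order listed); mark gray on enter, black on exit:
I gray
  F gray
    E gray
      G gray
        G→I: I is gray → back edge
First back edge: G → I.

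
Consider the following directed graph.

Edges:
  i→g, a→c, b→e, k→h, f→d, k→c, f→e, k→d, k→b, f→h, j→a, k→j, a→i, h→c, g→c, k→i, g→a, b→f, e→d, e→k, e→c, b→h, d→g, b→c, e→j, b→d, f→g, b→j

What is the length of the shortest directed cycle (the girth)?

3

For each vertex v, BFS finds the shortest path from v back to v.
The shortest such closed walk is e → k → b → e, length 3.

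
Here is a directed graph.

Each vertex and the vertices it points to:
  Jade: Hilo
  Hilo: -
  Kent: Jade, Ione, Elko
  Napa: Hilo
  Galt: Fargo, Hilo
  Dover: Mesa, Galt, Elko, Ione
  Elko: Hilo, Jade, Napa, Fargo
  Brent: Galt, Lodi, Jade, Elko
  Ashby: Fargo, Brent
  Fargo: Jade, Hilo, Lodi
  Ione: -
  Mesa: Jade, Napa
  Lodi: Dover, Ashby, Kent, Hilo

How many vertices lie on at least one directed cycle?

8

A vertex is on a directed cycle iff it belongs to a strongly connected component of size ≥ 2 (or has a self-loop).
The vertices on cycles are {Elko, Galt, Kent, Lodi, Ashby, Brent, Dover, Fargo} — 8 in total.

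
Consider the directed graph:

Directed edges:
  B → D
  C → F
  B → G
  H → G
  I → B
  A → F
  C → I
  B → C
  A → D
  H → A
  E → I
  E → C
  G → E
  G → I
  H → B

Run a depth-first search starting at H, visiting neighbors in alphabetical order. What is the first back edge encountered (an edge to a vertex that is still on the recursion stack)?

I→B

DFS from H (visiting neighbors in alphabetical order); mark gray on enter, black on exit:
H gray
  A gray
    D gray
    D black
    F gray
    F black
  A black
  B gray
    C gray
      C→F: F black — skip
      I gray
        I→B: B is gray → back edge
First back edge: I → B.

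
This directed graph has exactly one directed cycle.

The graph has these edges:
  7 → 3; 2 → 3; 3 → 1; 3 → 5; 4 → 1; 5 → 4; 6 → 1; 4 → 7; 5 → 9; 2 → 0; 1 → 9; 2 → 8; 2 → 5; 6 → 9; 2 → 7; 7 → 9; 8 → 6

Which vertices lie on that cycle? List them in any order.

3, 4, 5, 7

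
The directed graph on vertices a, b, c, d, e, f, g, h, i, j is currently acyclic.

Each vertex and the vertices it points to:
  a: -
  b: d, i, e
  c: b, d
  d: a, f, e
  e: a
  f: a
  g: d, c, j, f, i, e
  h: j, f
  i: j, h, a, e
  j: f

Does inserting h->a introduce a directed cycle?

No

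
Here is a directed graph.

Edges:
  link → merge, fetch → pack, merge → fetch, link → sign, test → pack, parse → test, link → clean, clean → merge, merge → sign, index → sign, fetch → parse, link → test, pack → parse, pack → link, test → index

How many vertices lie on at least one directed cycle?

7

A vertex is on a directed cycle iff it belongs to a strongly connected component of size ≥ 2 (or has a self-loop).
The vertices on cycles are {link, pack, test, clean, fetch, merge, parse} — 7 in total.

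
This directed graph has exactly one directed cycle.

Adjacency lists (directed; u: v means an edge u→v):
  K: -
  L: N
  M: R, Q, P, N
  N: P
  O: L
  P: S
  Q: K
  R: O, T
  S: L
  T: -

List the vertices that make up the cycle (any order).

DFS with gray/black marking from N:
N gray
  P gray
    S gray
      L gray
        L→N: N is gray → back edge
Back edge closes the cycle N → P → S → L → N; its vertices are {L, N, P, S}.

L, N, P, S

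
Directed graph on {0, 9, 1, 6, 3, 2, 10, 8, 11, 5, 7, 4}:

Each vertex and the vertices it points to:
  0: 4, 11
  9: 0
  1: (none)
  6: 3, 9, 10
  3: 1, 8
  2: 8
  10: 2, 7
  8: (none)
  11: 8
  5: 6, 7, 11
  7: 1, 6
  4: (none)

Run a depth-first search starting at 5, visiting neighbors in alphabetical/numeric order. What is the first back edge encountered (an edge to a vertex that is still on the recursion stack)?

7->6

DFS from 5 (visiting neighbors in alphabetical/numeric order); mark gray on enter, black on exit:
5 gray
  6 gray
    3 gray
      1 gray
      1 black
      8 gray
      8 black
    3 black
    9 gray
      0 gray
        4 gray
        4 black
        11 gray
          11→8: 8 black — skip
        11 black
      0 black
    9 black
    10 gray
      2 gray
        2→8: 8 black — skip
      2 black
      7 gray
        7→1: 1 black — skip
        7→6: 6 is gray → back edge
First back edge: 7 → 6.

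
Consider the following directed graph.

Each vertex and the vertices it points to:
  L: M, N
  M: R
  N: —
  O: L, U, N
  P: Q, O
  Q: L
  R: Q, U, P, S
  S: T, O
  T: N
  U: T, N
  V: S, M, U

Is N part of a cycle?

No

N lies on a cycle iff there is a path from N back to itself.
Exploring from N, it never reaches itself; equivalently, its strongly connected component is a singleton.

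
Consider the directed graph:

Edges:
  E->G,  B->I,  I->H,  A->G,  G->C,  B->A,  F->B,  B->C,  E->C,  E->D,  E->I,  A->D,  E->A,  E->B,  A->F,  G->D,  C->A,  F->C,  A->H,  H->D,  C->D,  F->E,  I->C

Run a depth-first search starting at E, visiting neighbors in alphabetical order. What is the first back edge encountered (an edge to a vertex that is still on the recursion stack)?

B→A

DFS from E (visiting neighbors in alphabetical order); mark gray on enter, black on exit:
E gray
  A gray
    D gray
    D black
    F gray
      B gray
        B→A: A is gray → back edge
First back edge: B → A.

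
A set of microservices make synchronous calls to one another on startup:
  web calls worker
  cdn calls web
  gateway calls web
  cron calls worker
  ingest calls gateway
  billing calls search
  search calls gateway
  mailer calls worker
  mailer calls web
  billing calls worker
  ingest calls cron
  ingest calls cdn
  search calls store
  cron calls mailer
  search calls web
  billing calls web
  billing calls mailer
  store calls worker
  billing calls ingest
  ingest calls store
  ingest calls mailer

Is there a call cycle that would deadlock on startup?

No

DFS with white/gray/black marking, starting from store:
store gray
  worker gray
  worker black
store black
web gray
  web→worker: worker black — skip
web black
cron gray
  mailer gray
    mailer→worker: worker black — skip
    mailer→web: web black — skip
  mailer black
  cron→worker: worker black — skip
cron black
ingest gray
  gateway gray
    gateway→web: web black — skip
  gateway black
  ingest→mailer: mailer black — skip
  ingest→cron: cron black — skip
  cdn gray
    cdn→web: web black — skip
  cdn black
  ingest→store: store black — skip
ingest black
billing gray
  billing→mailer: mailer black — skip
  billing→worker: worker black — skip
  search gray
    search→gateway: gateway black — skip
    search→store: store black — skip
    search→web: web black — skip
  search black
  billing→ingest: ingest black — skip
  billing→web: web black — skip
billing black
Every edge goes to a white or black vertex — no back edge, so the graph is acyclic.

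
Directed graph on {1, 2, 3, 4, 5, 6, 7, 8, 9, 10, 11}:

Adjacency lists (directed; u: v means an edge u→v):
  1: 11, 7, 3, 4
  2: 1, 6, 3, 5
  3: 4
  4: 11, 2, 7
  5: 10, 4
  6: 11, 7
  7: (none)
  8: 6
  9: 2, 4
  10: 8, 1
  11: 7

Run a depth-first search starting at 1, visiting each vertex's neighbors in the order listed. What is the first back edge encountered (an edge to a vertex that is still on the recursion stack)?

2→1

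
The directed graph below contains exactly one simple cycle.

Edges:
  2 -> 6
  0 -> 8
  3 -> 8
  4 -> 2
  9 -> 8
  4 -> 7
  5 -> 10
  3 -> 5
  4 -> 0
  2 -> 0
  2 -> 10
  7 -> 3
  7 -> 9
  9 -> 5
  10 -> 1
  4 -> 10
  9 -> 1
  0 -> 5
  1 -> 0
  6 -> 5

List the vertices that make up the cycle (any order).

DFS with gray/black marking from 10:
10 gray
  1 gray
    0 gray
      5 gray
        5→10: 10 is gray → back edge
Back edge closes the cycle 10 → 1 → 0 → 5 → 10; its vertices are {0, 1, 5, 10}.

0, 1, 5, 10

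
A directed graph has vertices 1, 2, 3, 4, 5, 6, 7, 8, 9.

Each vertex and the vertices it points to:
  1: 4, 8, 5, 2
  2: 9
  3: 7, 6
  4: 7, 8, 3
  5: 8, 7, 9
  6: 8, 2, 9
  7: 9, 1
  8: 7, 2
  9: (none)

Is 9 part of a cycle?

No

9 lies on a cycle iff there is a path from 9 back to itself.
Exploring from 9, it never reaches itself; equivalently, its strongly connected component is a singleton.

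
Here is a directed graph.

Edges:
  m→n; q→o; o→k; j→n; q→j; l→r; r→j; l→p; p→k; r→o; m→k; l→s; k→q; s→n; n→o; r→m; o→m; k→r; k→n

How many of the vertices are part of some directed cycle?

7

A vertex is on a directed cycle iff it belongs to a strongly connected component of size ≥ 2 (or has a self-loop).
The vertices on cycles are {j, k, m, n, o, q, r} — 7 in total.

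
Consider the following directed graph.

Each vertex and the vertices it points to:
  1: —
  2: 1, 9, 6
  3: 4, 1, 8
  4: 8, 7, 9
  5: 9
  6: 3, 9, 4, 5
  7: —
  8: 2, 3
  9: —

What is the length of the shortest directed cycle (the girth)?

2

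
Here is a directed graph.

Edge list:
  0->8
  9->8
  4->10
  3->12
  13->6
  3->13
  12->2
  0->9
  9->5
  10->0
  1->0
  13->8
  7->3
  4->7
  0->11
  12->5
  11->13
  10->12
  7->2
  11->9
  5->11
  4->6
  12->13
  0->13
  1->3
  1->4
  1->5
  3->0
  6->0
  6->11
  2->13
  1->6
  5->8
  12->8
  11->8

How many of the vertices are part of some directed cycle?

A vertex is on a directed cycle iff it belongs to a strongly connected component of size ≥ 2 (or has a self-loop).
The vertices on cycles are {0, 5, 6, 9, 11, 13} — 6 in total.

6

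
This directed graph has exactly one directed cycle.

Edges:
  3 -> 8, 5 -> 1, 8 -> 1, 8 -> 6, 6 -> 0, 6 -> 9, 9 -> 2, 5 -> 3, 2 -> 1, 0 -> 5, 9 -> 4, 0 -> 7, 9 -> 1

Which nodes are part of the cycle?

0, 3, 5, 6, 8

DFS with gray/black marking from 6:
6 gray
  0 gray
    7 gray
    7 black
    5 gray
      3 gray
        8 gray
          8→6: 6 is gray → back edge
Back edge closes the cycle 6 → 0 → 5 → 3 → 8 → 6; its vertices are {0, 3, 5, 6, 8}.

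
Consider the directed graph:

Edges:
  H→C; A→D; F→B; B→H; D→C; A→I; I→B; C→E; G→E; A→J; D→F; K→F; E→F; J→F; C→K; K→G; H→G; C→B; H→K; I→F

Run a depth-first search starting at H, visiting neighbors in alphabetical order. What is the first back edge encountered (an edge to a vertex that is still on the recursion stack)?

B→H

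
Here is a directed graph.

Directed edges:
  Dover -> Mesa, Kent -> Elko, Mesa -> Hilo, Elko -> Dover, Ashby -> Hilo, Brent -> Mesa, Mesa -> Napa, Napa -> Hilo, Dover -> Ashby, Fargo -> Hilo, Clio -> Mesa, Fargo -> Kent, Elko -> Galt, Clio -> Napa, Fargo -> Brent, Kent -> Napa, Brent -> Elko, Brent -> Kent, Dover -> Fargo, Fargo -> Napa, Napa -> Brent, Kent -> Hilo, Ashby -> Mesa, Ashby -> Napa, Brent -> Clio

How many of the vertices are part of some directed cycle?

9

A vertex is on a directed cycle iff it belongs to a strongly connected component of size ≥ 2 (or has a self-loop).
The vertices on cycles are {Clio, Elko, Kent, Mesa, Napa, Ashby, Brent, Dover, Fargo} — 9 in total.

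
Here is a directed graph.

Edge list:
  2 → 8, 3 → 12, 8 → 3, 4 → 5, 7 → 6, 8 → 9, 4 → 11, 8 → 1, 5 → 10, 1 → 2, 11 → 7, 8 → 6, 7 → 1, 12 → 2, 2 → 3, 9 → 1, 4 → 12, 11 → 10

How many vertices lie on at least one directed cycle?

6

A vertex is on a directed cycle iff it belongs to a strongly connected component of size ≥ 2 (or has a self-loop).
The vertices on cycles are {1, 2, 3, 8, 9, 12} — 6 in total.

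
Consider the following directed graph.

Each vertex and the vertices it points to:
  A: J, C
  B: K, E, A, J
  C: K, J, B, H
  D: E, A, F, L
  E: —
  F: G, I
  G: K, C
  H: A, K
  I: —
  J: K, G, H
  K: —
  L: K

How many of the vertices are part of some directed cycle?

6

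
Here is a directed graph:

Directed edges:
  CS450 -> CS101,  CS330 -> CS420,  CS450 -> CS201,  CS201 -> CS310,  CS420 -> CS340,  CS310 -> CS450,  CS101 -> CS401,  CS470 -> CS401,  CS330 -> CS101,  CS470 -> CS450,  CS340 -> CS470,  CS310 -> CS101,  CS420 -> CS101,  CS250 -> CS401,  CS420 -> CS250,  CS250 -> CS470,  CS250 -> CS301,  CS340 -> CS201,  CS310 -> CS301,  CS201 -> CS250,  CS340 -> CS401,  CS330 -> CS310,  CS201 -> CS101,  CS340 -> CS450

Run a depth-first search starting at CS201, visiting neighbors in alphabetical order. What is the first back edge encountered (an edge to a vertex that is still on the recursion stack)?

CS450->CS201

DFS from CS201 (visiting neighbors in alphabetical order); mark gray on enter, black on exit:
CS201 gray
  CS101 gray
    CS401 gray
    CS401 black
  CS101 black
  CS250 gray
    CS301 gray
    CS301 black
    CS250→CS401: CS401 black — skip
    CS470 gray
      CS470→CS401: CS401 black — skip
      CS450 gray
        CS450→CS101: CS101 black — skip
        CS450→CS201: CS201 is gray → back edge
First back edge: CS450 → CS201.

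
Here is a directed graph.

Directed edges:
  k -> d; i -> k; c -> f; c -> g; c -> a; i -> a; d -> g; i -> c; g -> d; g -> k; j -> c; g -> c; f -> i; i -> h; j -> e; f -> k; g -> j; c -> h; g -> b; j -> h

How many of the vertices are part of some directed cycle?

7

A vertex is on a directed cycle iff it belongs to a strongly connected component of size ≥ 2 (or has a self-loop).
The vertices on cycles are {c, d, f, g, i, j, k} — 7 in total.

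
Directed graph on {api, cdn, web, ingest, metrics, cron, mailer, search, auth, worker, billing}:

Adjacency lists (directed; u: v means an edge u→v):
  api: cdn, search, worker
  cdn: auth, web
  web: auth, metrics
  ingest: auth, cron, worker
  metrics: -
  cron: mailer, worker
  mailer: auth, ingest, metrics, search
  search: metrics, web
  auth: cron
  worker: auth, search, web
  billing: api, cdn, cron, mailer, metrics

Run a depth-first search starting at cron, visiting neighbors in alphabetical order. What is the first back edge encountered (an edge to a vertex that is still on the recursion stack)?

auth->cron

DFS from cron (visiting neighbors in alphabetical order); mark gray on enter, black on exit:
cron gray
  mailer gray
    auth gray
      auth→cron: cron is gray → back edge
First back edge: auth → cron.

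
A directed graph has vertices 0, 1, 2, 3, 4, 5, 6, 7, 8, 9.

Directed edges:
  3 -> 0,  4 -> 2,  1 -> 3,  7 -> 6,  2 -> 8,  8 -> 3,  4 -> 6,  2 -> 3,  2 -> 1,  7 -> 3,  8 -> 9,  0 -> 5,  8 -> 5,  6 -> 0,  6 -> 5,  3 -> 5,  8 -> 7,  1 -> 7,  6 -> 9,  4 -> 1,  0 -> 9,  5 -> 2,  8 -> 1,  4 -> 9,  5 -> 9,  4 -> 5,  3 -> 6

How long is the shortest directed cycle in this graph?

3

For each vertex v, BFS finds the shortest path from v back to v.
The shortest such closed walk is 2 → 8 → 5 → 2, length 3.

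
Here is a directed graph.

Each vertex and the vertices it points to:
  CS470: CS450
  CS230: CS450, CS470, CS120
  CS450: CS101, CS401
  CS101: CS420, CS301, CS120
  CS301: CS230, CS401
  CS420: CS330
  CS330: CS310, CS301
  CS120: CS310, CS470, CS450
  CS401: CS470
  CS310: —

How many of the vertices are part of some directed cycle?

9

A vertex is on a directed cycle iff it belongs to a strongly connected component of size ≥ 2 (or has a self-loop).
The vertices on cycles are {CS101, CS120, CS230, CS301, CS330, CS401, CS420, CS450, CS470} — 9 in total.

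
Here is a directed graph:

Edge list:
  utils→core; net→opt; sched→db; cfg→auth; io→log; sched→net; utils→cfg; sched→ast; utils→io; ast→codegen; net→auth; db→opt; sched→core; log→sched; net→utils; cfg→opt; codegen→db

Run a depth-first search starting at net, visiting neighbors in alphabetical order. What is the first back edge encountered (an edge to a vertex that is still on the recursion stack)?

DFS from net (visiting neighbors in alphabetical order); mark gray on enter, black on exit:
net gray
  auth gray
  auth black
  opt gray
  opt black
  utils gray
    cfg gray
      cfg→auth: auth black — skip
      cfg→opt: opt black — skip
    cfg black
    core gray
    core black
    io gray
      log gray
        sched gray
          ast gray
            codegen gray
              db gray
                db→opt: opt black — skip
              db black
            codegen black
          ast black
          sched→core: core black — skip
          sched→db: db black — skip
          sched→net: net is gray → back edge
First back edge: sched → net.

sched→net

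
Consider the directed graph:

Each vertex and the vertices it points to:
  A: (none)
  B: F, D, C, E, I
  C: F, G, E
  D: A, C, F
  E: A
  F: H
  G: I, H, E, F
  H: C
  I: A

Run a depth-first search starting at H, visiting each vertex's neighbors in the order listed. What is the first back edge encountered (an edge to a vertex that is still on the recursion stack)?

F->H

DFS from H (visiting each vertex's neighbors in the order listed); mark gray on enter, black on exit:
H gray
  C gray
    F gray
      F→H: H is gray → back edge
First back edge: F → H.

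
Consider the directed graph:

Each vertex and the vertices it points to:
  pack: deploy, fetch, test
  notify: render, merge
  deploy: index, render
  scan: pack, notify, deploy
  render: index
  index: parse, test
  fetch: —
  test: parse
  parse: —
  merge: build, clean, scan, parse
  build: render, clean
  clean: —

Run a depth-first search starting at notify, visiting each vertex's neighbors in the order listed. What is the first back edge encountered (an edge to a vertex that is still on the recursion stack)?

DFS from notify (visiting each vertex's neighbors in the order listed); mark gray on enter, black on exit:
notify gray
  render gray
    index gray
      parse gray
      parse black
      test gray
        test→parse: parse black — skip
      test black
    index black
  render black
  merge gray
    build gray
      build→render: render black — skip
      clean gray
      clean black
    build black
    merge→clean: clean black — skip
    scan gray
      pack gray
        deploy gray
          deploy→index: index black — skip
          deploy→render: render black — skip
        deploy black
        fetch gray
        fetch black
        pack→test: test black — skip
      pack black
      scan→notify: notify is gray → back edge
First back edge: scan → notify.

scan→notify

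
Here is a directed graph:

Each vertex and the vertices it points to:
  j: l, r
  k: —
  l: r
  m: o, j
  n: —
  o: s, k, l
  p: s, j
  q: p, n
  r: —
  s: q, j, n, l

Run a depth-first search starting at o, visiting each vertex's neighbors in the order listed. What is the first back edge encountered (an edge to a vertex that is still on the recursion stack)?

p->s

DFS from o (visiting each vertex's neighbors in the order listed); mark gray on enter, black on exit:
o gray
  s gray
    q gray
      p gray
        p→s: s is gray → back edge
First back edge: p → s.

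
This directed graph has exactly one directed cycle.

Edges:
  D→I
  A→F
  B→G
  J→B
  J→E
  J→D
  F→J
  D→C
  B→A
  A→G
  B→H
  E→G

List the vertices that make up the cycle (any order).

A, B, F, J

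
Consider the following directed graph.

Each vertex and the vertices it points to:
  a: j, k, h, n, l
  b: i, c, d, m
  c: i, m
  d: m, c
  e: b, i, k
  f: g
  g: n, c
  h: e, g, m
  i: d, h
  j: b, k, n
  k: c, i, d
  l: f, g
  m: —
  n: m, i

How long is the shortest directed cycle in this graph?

3

For each vertex v, BFS finds the shortest path from v back to v.
The shortest such closed walk is h → e → i → h, length 3.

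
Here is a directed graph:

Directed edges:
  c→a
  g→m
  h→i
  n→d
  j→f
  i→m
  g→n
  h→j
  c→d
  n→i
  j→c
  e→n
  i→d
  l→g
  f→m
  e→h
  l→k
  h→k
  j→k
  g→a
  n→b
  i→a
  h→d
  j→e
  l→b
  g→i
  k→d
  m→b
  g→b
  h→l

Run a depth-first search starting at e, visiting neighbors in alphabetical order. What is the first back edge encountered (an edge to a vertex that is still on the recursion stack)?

j→e

DFS from e (visiting neighbors in alphabetical order); mark gray on enter, black on exit:
e gray
  h gray
    d gray
    d black
    i gray
      a gray
      a black
      i→d: d black — skip
      m gray
        b gray
        b black
      m black
    i black
    j gray
      c gray
        c→a: a black — skip
        c→d: d black — skip
      c black
      j→e: e is gray → back edge
First back edge: j → e.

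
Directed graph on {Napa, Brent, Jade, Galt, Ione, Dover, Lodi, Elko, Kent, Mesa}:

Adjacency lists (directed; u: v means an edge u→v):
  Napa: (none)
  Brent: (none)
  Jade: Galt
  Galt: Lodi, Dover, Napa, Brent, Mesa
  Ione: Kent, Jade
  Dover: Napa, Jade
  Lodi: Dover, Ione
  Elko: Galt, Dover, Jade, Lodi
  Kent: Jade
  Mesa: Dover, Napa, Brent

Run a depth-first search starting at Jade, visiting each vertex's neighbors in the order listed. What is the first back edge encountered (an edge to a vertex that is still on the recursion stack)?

Dover->Jade

DFS from Jade (visiting each vertex's neighbors in the order listed); mark gray on enter, black on exit:
Jade gray
  Galt gray
    Lodi gray
      Dover gray
        Napa gray
        Napa black
        Dover→Jade: Jade is gray → back edge
First back edge: Dover → Jade.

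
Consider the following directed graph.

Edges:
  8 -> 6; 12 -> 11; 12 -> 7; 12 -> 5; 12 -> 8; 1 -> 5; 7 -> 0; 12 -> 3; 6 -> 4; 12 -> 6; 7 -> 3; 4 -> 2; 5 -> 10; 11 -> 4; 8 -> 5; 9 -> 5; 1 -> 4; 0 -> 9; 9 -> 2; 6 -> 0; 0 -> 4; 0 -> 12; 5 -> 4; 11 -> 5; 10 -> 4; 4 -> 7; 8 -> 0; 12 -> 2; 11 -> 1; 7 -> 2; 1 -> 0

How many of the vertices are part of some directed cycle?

11

A vertex is on a directed cycle iff it belongs to a strongly connected component of size ≥ 2 (or has a self-loop).
The vertices on cycles are {0, 1, 4, 5, 6, 7, 8, 9, 10, 11, 12} — 11 in total.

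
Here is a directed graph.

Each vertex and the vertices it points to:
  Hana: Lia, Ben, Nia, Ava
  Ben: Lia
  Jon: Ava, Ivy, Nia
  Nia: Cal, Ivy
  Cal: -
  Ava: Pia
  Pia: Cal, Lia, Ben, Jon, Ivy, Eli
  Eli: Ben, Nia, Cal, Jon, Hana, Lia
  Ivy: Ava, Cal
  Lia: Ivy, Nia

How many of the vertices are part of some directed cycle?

A vertex is on a directed cycle iff it belongs to a strongly connected component of size ≥ 2 (or has a self-loop).
The vertices on cycles are {Ava, Ben, Eli, Ivy, Jon, Lia, Nia, Pia, Hana} — 9 in total.

9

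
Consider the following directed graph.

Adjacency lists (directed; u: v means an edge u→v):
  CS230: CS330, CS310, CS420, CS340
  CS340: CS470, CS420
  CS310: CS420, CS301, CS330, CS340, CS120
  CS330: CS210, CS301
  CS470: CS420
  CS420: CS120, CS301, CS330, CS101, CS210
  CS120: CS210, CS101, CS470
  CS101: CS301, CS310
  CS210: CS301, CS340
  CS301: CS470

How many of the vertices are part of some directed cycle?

A vertex is on a directed cycle iff it belongs to a strongly connected component of size ≥ 2 (or has a self-loop).
The vertices on cycles are {CS101, CS120, CS210, CS301, CS310, CS330, CS340, CS420, CS470} — 9 in total.

9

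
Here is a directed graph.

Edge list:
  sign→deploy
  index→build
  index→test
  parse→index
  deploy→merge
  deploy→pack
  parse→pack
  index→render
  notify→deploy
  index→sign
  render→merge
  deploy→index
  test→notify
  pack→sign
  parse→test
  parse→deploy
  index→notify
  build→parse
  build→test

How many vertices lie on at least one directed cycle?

8

A vertex is on a directed cycle iff it belongs to a strongly connected component of size ≥ 2 (or has a self-loop).
The vertices on cycles are {pack, sign, test, build, index, parse, deploy, notify} — 8 in total.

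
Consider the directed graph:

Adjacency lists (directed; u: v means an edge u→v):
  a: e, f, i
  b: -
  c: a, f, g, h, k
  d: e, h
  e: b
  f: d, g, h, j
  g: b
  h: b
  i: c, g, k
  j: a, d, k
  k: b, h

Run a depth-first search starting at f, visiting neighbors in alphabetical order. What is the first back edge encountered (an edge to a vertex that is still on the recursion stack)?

a->f

DFS from f (visiting neighbors in alphabetical order); mark gray on enter, black on exit:
f gray
  d gray
    e gray
      b gray
      b black
    e black
    h gray
      h→b: b black — skip
    h black
  d black
  g gray
    g→b: b black — skip
  g black
  f→h: h black — skip
  j gray
    a gray
      a→e: e black — skip
      a→f: f is gray → back edge
First back edge: a → f.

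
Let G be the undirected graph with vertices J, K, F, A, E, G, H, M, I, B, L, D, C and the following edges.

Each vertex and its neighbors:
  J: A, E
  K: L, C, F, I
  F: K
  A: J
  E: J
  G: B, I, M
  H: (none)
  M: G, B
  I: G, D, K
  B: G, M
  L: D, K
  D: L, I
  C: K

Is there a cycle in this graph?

DFS, tracking each vertex's parent; an edge to a visited non-parent vertex closes a cycle.
Start from A:
visit A (parent –)
  visit J (parent A)
    J–A: parent, skip
    visit E (parent J)
      E–J: parent, skip
visit K (parent –)
  visit L (parent K)
    visit D (parent L)
      D–L: parent, skip
      visit I (parent D)
        visit G (parent I)
          visit B (parent G)
            B–G: parent, skip
            visit M (parent B)
              M–G: G visited and ≠ parent → cycle
Cycle: G – B – M – G.

Yes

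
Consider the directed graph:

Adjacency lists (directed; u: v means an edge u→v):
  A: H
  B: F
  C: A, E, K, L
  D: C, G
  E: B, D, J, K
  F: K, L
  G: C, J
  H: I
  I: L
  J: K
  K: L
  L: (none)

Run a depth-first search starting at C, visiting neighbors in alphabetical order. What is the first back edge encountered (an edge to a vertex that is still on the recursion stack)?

D->C

DFS from C (visiting neighbors in alphabetical order); mark gray on enter, black on exit:
C gray
  A gray
    H gray
      I gray
        L gray
        L black
      I black
    H black
  A black
  E gray
    B gray
      F gray
        K gray
          K→L: L black — skip
        K black
        F→L: L black — skip
      F black
    B black
    D gray
      D→C: C is gray → back edge
First back edge: D → C.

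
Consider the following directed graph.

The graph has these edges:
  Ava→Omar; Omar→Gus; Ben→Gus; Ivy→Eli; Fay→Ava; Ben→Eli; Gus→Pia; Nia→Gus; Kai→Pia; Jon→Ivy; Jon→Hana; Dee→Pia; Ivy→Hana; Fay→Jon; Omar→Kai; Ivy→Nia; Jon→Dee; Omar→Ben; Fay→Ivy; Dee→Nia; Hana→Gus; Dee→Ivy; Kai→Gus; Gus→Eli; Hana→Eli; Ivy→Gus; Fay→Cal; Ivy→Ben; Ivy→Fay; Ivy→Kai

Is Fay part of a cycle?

Yes

Fay is on a cycle iff Fay can reach itself via ≥1 edge.
Fay → Ivy → Fay — yes.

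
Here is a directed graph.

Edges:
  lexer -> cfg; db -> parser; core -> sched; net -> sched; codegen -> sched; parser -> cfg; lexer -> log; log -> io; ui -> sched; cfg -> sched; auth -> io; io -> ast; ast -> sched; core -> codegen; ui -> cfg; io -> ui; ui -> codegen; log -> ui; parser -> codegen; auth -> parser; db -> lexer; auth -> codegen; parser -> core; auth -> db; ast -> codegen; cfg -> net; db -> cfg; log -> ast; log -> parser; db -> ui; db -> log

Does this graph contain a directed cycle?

No

DFS with white/gray/black marking, starting from core:
core gray
  sched gray
  sched black
  codegen gray
    codegen→sched: sched black — skip
  codegen black
core black
lexer gray
  cfg gray
    cfg→sched: sched black — skip
    net gray
      net→sched: sched black — skip
    net black
  cfg black
  log gray
    ui gray
      ui→codegen: codegen black — skip
      ui→sched: sched black — skip
      ui→cfg: cfg black — skip
    ui black
    parser gray
      parser→core: core black — skip
      parser→cfg: cfg black — skip
      parser→codegen: codegen black — skip
    parser black
    ast gray
      ast→codegen: codegen black — skip
      ast→sched: sched black — skip
    ast black
    io gray
      io→ast: ast black — skip
      io→ui: ui black — skip
    io black
  log black
lexer black
db gray
  db→log: log black — skip
  db→ui: ui black — skip
  db→parser: parser black — skip
  db→lexer: lexer black — skip
  db→cfg: cfg black — skip
db black
auth gray
  auth→db: db black — skip
  auth→codegen: codegen black — skip
  auth→io: io black — skip
  auth→parser: parser black — skip
auth black
Every edge goes to a white or black vertex — no back edge, so the graph is acyclic.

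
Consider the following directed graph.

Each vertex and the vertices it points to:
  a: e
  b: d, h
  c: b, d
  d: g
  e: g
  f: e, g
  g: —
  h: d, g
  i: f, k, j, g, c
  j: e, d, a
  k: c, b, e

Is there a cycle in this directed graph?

DFS with white/gray/black marking, starting from e:
e gray
  g gray
  g black
e black
a gray
  a→e: e black — skip
a black
b gray
  d gray
    d→g: g black — skip
  d black
  h gray
    h→d: d black — skip
    h→g: g black — skip
  h black
b black
c gray
  c→b: b black — skip
  c→d: d black — skip
c black
f gray
  f→e: e black — skip
  f→g: g black — skip
f black
i gray
  i→f: f black — skip
  k gray
    k→c: c black — skip
    k→b: b black — skip
    k→e: e black — skip
  k black
  j gray
    j→e: e black — skip
    j→d: d black — skip
    j→a: a black — skip
  j black
  i→g: g black — skip
  i→c: c black — skip
i black
Every edge goes to a white or black vertex — no back edge, so the graph is acyclic.

No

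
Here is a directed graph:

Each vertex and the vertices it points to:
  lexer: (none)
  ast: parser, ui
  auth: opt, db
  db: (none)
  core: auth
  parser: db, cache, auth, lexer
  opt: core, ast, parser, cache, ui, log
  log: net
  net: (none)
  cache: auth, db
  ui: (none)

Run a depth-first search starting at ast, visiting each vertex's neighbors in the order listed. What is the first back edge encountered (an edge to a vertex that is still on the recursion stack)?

core→auth

DFS from ast (visiting each vertex's neighbors in the order listed); mark gray on enter, black on exit:
ast gray
  parser gray
    db gray
    db black
    cache gray
      auth gray
        opt gray
          core gray
            core→auth: auth is gray → back edge
First back edge: core → auth.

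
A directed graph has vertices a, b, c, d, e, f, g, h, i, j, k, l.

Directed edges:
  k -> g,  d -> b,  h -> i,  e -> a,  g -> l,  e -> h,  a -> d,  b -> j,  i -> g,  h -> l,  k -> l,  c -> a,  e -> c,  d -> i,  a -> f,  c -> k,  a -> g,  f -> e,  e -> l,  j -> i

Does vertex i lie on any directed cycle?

No

i lies on a cycle iff there is a path from i back to itself.
Exploring from i, it never reaches itself; equivalently, its strongly connected component is a singleton.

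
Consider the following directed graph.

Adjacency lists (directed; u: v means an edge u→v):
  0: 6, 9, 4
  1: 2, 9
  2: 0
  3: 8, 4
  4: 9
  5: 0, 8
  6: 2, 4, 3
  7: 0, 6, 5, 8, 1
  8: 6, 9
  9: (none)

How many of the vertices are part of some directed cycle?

A vertex is on a directed cycle iff it belongs to a strongly connected component of size ≥ 2 (or has a self-loop).
The vertices on cycles are {0, 2, 3, 6, 8} — 5 in total.

5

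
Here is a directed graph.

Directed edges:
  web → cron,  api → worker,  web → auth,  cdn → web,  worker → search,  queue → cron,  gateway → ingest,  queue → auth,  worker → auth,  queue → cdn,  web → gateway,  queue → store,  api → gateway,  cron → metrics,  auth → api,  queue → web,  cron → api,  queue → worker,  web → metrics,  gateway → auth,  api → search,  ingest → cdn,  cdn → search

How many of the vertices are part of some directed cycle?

8

A vertex is on a directed cycle iff it belongs to a strongly connected component of size ≥ 2 (or has a self-loop).
The vertices on cycles are {api, cdn, web, auth, cron, ingest, worker, gateway} — 8 in total.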